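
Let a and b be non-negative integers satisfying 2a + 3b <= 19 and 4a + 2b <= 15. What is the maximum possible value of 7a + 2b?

23

Relaxing integrality, the LP optimum is 26.25 at (a,b) = (3.75, 0), which is not an integer point.
(a,b)=(3,1): 2·3+3·1=9≤19, 4·3+2·1=14≤15, objective 23.
(a,b)=(3,0): 2·3+3·0=6≤19, 4·3+2·0=12≤15, objective 21.
(a,b)=(2,2): 2·2+3·2=10≤19, 4·2+2·2=12≤15, objective 18.
Maximum is 23 at (a,b)=(3,1).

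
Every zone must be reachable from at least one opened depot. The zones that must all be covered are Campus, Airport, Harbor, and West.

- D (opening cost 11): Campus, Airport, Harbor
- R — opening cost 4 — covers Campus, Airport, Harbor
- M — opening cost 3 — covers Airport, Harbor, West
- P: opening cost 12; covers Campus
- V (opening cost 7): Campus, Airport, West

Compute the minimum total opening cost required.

7

This is a weighted set-cover instance.
Choose R and M: together they cover Campus, Airport, Harbor, West — every zone.
Total opening cost: 4 + 3 = 7.
No cover costs less than 7.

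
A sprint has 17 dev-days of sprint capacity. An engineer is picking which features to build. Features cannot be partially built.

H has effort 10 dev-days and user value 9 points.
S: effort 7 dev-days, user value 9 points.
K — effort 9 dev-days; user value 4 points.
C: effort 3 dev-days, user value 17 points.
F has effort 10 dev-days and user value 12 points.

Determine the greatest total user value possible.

Treat it as a binary knapsack problem.
S + C: effort 7 + 3 = 10 ≤ 17, user value 9 + 17 = 26.
C + F: effort 3 + 10 = 13 ≤ 17, user value 17 + 12 = 29.
Best is C and F with total user value 29.

29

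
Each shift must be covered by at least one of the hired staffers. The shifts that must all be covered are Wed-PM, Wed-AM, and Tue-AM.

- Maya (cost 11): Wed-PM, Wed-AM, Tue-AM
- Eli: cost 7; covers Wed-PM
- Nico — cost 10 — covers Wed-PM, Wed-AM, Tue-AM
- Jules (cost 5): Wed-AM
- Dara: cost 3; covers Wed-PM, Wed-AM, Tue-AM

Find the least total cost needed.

Dara alone covers Wed-PM, Wed-AM, Tue-AM — every shift.
Total cost: 3.
No cover costs less than 3.

3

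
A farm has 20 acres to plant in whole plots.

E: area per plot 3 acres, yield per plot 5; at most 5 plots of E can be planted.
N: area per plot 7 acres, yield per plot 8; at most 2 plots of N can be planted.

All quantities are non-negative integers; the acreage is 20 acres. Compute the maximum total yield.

This is a bounded integer knapsack.
2×E and 2×N: area 20 ≤ 20, yield 2·5 + 2·8 = 26.
4×E and 1×N: area 19 ≤ 20, yield 4·5 + 1·8 = 28.
Best is 28.

28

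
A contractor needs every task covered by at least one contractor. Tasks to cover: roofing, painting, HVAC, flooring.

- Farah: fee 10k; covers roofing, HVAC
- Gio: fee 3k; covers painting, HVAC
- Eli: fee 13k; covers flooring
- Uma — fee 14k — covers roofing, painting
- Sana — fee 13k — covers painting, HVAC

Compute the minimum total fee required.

Choose Farah, Gio, and Eli: together they cover roofing, painting, HVAC, flooring — every task.
Total fee: 10 + 3 + 13 = 26.
No cover costs less than 26.

26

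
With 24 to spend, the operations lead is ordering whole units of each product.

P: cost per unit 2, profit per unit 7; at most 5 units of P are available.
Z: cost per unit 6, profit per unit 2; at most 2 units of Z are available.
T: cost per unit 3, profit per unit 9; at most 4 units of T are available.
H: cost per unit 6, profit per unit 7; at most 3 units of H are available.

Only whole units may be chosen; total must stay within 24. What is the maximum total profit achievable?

P has the best ratio (7/2); taking only P gives at most 5×7 = 35 (stopped by the supply cap of 5).
Mixing does better — 5×P and 4×T: cost 22 ≤ 24, profit 5·7 + 4·9 = 71.

71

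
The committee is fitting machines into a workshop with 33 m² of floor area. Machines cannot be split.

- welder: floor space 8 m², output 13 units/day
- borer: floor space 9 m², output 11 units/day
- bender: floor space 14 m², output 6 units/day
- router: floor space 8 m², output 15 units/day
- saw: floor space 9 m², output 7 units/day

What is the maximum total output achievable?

39

Allowing fractional choices, the relaxed optimum would be about 45.2, but machines are indivisible.
welder + borer + router: floor space 8 + 9 + 8 = 25 ≤ 33, output 13 + 11 + 15 = 39.
welder + router + saw: floor space 8 + 8 + 9 = 25 ≤ 33, output 13 + 15 + 7 = 35.
Best is welder, borer, and router with total output 39.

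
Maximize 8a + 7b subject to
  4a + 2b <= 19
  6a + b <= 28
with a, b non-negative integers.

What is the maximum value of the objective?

63

The continuous relaxation peaks at (0, 9.5) with value 66.50; rounding to a feasible lattice point costs some objective.
(a,b)=(0,9): 4·0+2·9=18≤19, 6·0+1·9=9≤28, objective 63.
(a,b)=(0,8): 4·0+2·8=16≤19, 6·0+1·8=8≤28, objective 56.
The best lattice point is (0,9), giving 63.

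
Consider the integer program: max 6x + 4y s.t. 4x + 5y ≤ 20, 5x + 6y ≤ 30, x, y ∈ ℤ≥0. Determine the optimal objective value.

(x,y)=(5,0): 4·5+5·0=20≤20, 5·5+6·0=25≤30, objective 30.
(x,y)=(4,0): 4·4+5·0=16≤20, 5·4+6·0=20≤30, objective 24.
Maximum is 30 at (x,y)=(5,0).

30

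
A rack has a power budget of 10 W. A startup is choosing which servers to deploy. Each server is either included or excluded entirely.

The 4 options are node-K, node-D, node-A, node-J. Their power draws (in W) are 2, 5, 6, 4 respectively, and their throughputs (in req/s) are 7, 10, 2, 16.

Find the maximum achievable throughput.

Allowing fractional choices, the relaxed optimum would be about 31.0, but servers are indivisible.
node-D + node-J: power draw 5 + 4 = 9 ≤ 10, throughput 10 + 16 = 26.
node-K + node-J: power draw 2 + 4 = 6 ≤ 10, throughput 7 + 16 = 23.
Best is node-D and node-J with total throughput 26.

26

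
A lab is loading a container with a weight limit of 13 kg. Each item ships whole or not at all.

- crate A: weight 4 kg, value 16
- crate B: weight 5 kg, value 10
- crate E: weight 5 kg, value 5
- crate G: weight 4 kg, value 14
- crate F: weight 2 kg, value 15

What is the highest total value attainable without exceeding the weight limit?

This is an integer program with binary decision variables.
Allowing fractional choices, the relaxed optimum would be about 51.0, but items are indivisible.
crate A + crate B + crate F: weight 4 + 5 + 2 = 11 ≤ 13, value 16 + 10 + 15 = 41.
crate A + crate G + crate F: weight 4 + 4 + 2 = 10 ≤ 13, value 16 + 14 + 15 = 45.
crate A + crate B + crate G: weight 4 + 5 + 4 = 13 ≤ 13, value 16 + 10 + 14 = 40.
Best is crate A, crate G, and crate F with total value 45.

45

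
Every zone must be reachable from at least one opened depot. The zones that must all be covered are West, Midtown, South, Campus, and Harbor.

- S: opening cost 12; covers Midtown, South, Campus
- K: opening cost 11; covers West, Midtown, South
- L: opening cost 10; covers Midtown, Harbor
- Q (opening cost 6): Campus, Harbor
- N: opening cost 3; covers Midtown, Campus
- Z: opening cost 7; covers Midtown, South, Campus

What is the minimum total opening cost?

The greedy cost-per-new-zone heuristic would pick N, K, and Q for 20, but a cheaper cover exists.
Choose K and Q: together they cover West, Midtown, South, Campus, Harbor — every zone.
Total opening cost: 11 + 6 = 17.
No cover costs less than 17.

17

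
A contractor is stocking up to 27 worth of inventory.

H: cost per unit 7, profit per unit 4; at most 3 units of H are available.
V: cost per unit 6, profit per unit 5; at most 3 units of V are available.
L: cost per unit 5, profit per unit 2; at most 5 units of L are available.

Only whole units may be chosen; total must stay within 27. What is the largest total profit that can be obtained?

V has the best ratio (5/6); taking only V gives at most 3×5 = 15 (stopped by the supply cap of 3).
Mixing does better — 1×H and 3×V: cost 25 ≤ 27, profit 1·4 + 3·5 = 19.

19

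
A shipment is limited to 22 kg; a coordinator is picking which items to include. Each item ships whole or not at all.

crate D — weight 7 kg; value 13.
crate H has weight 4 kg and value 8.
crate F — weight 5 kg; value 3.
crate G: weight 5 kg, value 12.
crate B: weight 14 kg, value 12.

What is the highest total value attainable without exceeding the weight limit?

Allowing fractional choices, the relaxed optimum would be about 38.1, but items are indivisible.
crate D + crate H + crate F + crate G: weight 7 + 4 + 5 + 5 = 21 ≤ 22, value 13 + 8 + 3 + 12 = 36.
crate D + crate H + crate G: weight 7 + 4 + 5 = 16 ≤ 22, value 13 + 8 + 12 = 33.
crate D + crate F + crate G: weight 7 + 5 + 5 = 17 ≤ 22, value 13 + 3 + 12 = 28.
Best is crate D, crate H, crate F, and crate G with total value 36.

36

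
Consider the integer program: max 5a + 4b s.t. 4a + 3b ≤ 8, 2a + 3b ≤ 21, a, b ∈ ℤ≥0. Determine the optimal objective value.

Relaxing integrality, the LP optimum is 10.67 at (a,b) = (0, 2.67), which is not an integer point.
(a,b)=(2,0): 4·2+3·0=8≤8, 2·2+3·0=4≤21, objective 10.
(a,b)=(1,1): 4·1+3·1=7≤8, 2·1+3·1=5≤21, objective 9.
(a,b)=(0,2): 4·0+3·2=6≤8, 2·0+3·2=6≤21, objective 8.
(a,b)=(1,0): 4·1+3·0=4≤8, 2·1+3·0=2≤21, objective 5.
The best lattice point is (2,0), giving 10.

10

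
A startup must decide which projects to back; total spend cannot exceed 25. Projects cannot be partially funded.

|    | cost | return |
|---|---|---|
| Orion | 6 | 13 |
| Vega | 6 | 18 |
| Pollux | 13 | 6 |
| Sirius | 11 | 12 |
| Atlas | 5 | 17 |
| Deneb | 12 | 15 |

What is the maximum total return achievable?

This is a 0-1 knapsack instance.
Allowing fractional choices, the relaxed optimum would be about 58.0, but projects are indivisible.
Vega + Atlas + Deneb: cost 6 + 5 + 12 = 23 ≤ 25, return 18 + 17 + 15 = 50.
Vega + Sirius + Atlas: cost 6 + 11 + 5 = 22 ≤ 25, return 18 + 12 + 17 = 47.
Orion + Vega + Atlas: cost 6 + 6 + 5 = 17 ≤ 25, return 13 + 18 + 17 = 48.
Best is Vega, Atlas, and Deneb with total return 50.

50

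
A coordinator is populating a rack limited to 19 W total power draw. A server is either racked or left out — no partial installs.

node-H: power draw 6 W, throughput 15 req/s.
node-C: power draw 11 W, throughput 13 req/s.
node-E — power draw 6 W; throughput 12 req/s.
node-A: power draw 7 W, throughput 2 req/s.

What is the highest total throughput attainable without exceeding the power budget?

29

This is an integer program with binary decision variables.
node-H + node-E: power draw 6 + 6 = 12 ≤ 19, throughput 15 + 12 = 27.
node-H + node-E + node-A: power draw 6 + 6 + 7 = 19 ≤ 19, throughput 15 + 12 + 2 = 29.
node-H + node-C: power draw 6 + 11 = 17 ≤ 19, throughput 15 + 13 = 28.
Best is node-H, node-E, and node-A with total throughput 29.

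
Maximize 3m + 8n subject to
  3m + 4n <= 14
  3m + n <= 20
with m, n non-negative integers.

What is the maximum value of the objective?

24

The continuous relaxation peaks at (0, 3.5) with value 28.00; rounding to a feasible lattice point costs some objective.
(m,n)=(0,3): 3·0+4·3=12≤14, 3·0+1·3=3≤20, objective 24.
(m,n)=(1,2): 3·1+4·2=11≤14, 3·1+1·2=5≤20, objective 19.
The best lattice point is (0,3), giving 24.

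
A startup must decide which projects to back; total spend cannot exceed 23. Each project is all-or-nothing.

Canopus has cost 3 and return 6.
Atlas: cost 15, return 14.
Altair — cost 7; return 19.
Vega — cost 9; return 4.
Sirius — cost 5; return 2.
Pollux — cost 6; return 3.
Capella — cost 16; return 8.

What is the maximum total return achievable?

Take Atlas and Altair: cost 15 + 7 = 22 ≤ 23, return 14 + 19 = 33.
No other feasible combination does better.

33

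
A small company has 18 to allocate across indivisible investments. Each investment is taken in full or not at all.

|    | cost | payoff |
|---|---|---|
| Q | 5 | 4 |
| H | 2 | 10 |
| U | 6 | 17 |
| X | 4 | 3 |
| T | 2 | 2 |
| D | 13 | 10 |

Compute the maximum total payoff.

Allowing fractional choices, the relaxed optimum would be about 35.3, but investments are indivisible.
H + U + X + T: cost 2 + 6 + 4 + 2 = 14 ≤ 18, payoff 10 + 17 + 3 + 2 = 32.
Q + H + U + T: cost 5 + 2 + 6 + 2 = 15 ≤ 18, payoff 4 + 10 + 17 + 2 = 33.
Q + H + U + X: cost 5 + 2 + 6 + 4 = 17 ≤ 18, payoff 4 + 10 + 17 + 3 = 34.
Best is Q, H, U, and X with total payoff 34.

34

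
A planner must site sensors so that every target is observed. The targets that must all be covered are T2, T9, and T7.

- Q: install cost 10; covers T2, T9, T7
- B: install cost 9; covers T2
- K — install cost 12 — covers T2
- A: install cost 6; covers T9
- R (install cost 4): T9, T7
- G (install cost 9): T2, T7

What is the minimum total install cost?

10

The greedy cost-per-new-target heuristic would pick R and B for 13, but a cheaper cover exists.
Q alone covers T2, T9, T7 — every target.
Total install cost: 10.
No cover costs less than 10.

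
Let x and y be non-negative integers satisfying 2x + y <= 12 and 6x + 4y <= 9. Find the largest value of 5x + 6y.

12

(x,y)=(0,2) is feasible, giving 12.
(x,y)=(0,1) is feasible, giving 6.
No feasible integer point exceeds 12.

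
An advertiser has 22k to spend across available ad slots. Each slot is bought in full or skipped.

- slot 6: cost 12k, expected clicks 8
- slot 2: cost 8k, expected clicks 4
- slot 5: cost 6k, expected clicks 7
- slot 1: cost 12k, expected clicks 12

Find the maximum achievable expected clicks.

This is an integer program with binary decision variables.
Allowing fractional choices, the relaxed optimum would be about 21.7, but ad slots are indivisible.
slot 2 + slot 1: cost 8 + 12 = 20 ≤ 22, expected clicks 4 + 12 = 16.
slot 6 + slot 5: cost 12 + 6 = 18 ≤ 22, expected clicks 8 + 7 = 15.
slot 5 + slot 1: cost 6 + 12 = 18 ≤ 22, expected clicks 7 + 12 = 19.
Best is slot 5 and slot 1 with total expected clicks 19.

19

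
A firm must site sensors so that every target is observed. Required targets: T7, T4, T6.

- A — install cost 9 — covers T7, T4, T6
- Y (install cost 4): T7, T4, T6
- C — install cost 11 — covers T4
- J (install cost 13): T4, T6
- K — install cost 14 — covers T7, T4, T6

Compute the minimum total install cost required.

4

Y alone covers T7, T4, T6 — every target.
Total install cost: 4.
No cover costs less than 4.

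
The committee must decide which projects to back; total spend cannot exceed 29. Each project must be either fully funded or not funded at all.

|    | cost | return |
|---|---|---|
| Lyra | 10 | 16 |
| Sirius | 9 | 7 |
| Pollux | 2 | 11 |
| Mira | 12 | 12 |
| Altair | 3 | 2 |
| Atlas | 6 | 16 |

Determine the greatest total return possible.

Take Lyra, Sirius, Pollux, and Atlas: cost 10 + 9 + 2 + 6 = 27 ≤ 29, return 16 + 7 + 11 + 16 = 50.
No other feasible combination does better.

50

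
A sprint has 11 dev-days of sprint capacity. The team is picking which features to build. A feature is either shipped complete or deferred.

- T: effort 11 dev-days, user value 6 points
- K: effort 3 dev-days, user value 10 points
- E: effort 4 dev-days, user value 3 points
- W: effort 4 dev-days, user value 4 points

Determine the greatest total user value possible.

17

Take K, E, and W: effort 3 + 4 + 4 = 11 ≤ 11, user value 10 + 3 + 4 = 17.
No other feasible combination does better.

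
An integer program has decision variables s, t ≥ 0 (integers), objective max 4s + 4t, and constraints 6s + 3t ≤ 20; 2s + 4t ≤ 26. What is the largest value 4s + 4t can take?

24

Relaxing integrality, the LP optimum is 26.22 at (s,t) = (0.111, 6.44), which is not an integer point.
(s,t)=(0,6): 6·0+3·6=18≤20, 2·0+4·6=24≤26, objective 24.
(s,t)=(0,5): 6·0+3·5=15≤20, 2·0+4·5=20≤26, objective 20.
The best lattice point is (0,6), giving 24.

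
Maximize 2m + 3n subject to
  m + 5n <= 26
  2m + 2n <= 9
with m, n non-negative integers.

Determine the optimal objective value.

12

The continuous relaxation peaks at (0, 4.5) with value 13.50; rounding to a feasible lattice point costs some objective.
(m,n)=(0,4): 1·0+5·4=20≤26, 2·0+2·4=8≤9, objective 12.
(m,n)=(1,3): 1·1+5·3=16≤26, 2·1+2·3=8≤9, objective 11.
(m,n)=(0,3): 1·0+5·3=15≤26, 2·0+2·3=6≤9, objective 9.
Maximum is 12 at (m,n)=(0,4).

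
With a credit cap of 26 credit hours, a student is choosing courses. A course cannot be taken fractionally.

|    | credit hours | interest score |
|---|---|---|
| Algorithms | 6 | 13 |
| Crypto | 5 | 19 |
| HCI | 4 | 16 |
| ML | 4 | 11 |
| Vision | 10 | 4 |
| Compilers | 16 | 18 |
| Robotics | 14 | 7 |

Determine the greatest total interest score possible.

59

Take Algorithms, Crypto, HCI, and ML: credit hours 6 + 5 + 4 + 4 = 19 ≤ 26, interest score 13 + 19 + 16 + 11 = 59.
No other feasible combination does better.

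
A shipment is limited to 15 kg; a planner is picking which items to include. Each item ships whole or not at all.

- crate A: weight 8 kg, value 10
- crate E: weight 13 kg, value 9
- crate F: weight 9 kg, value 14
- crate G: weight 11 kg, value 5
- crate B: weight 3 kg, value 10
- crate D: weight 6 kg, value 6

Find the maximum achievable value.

24

Allowing fractional choices, the relaxed optimum would be about 27.8, but items are indivisible.
crate F + crate D: weight 9 + 6 = 15 ≤ 15, value 14 + 6 = 20.
crate A + crate B: weight 8 + 3 = 11 ≤ 15, value 10 + 10 = 20.
crate F + crate B: weight 9 + 3 = 12 ≤ 15, value 14 + 10 = 24.
Best is crate F and crate B with total value 24.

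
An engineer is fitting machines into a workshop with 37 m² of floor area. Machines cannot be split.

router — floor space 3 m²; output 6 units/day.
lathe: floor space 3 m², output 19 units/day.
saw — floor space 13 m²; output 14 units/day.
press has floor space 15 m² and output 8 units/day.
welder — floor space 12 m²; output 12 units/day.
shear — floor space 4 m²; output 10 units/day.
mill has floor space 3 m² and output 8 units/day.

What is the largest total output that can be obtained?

63

This is a 0-1 knapsack instance.
router + lathe + saw + welder + mill: floor space 3 + 3 + 13 + 12 + 3 = 34 ≤ 37, output 6 + 19 + 14 + 12 + 8 = 59.
lathe + saw + welder + shear + mill: floor space 3 + 13 + 12 + 4 + 3 = 35 ≤ 37, output 19 + 14 + 12 + 10 + 8 = 63.
router + lathe + saw + welder + shear: floor space 3 + 3 + 13 + 12 + 4 = 35 ≤ 37, output 6 + 19 + 14 + 12 + 10 = 61.
Best is lathe, saw, welder, shear, and mill with total output 63.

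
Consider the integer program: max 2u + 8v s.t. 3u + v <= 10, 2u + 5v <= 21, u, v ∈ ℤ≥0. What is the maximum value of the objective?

32

Relaxing integrality, the LP optimum is 33.60 at (u,v) = (0, 4.2), which is not an integer point.
(u,v)=(0,4) is feasible, giving 32.
(u,v)=(1,3) is feasible, giving 26.
Maximum is 32 at (u,v)=(0,4).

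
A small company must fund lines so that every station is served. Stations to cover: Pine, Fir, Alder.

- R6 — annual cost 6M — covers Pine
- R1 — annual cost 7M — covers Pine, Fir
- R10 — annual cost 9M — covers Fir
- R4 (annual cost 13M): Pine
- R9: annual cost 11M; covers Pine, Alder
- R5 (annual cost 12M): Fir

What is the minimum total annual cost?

18

Choose R1 and R9: together they cover Pine, Fir, Alder — every station.
Total annual cost: 7 + 11 = 18.
No cover costs less than 18.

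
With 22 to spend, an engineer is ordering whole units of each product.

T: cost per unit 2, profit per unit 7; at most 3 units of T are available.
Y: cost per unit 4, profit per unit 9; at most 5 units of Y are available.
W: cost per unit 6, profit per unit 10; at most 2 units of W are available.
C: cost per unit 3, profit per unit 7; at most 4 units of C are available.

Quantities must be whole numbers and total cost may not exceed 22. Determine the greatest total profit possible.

58

T has the best ratio (7/2); taking only T gives at most 3×7 = 21 (stopped by the supply cap of 3).
Mixing does better — 3×T, 1×Y, and 4×C: cost 22 ≤ 22, profit 3·7 + 1·9 + 4·7 = 58.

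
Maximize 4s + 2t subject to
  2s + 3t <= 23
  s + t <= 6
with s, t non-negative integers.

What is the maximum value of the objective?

(s,t)=(6,0): 2·6+3·0=12≤23, 1·6+1·0=6≤6, objective 24.
(s,t)=(5,1): 2·5+3·1=13≤23, 1·5+1·1=6≤6, objective 22.
(s,t)=(5,0): 2·5+3·0=10≤23, 1·5+1·0=5≤6, objective 20.
No feasible integer point exceeds 24.

24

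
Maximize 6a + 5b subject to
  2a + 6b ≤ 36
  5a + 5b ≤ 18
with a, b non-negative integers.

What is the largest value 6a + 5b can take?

The continuous relaxation peaks at (3.6, 0) with value 21.60; rounding to a feasible lattice point costs some objective.
(a,b)=(3,0): 2·3+6·0=6≤36, 5·3+5·0=15≤18, objective 18.
(a,b)=(2,1): 2·2+6·1=10≤36, 5·2+5·1=15≤18, objective 17.
(a,b)=(2,0): 2·2+6·0=4≤36, 5·2+5·0=10≤18, objective 12.
Maximum is 18 at (a,b)=(3,0).

18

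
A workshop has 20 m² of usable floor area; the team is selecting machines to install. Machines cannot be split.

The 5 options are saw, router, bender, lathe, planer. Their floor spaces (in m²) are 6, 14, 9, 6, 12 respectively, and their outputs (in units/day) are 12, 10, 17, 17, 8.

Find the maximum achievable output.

Take bender and lathe: floor space 9 + 6 = 15 ≤ 20, output 17 + 17 = 34.
No other feasible combination does better.

34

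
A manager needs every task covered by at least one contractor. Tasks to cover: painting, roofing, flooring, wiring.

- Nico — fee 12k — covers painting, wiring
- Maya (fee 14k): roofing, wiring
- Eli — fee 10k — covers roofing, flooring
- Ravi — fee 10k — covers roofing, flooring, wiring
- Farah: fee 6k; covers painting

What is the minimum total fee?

16

This is an integer covering problem.
Choose Ravi and Farah: together they cover painting, roofing, flooring, wiring — every task.
Total fee: 10 + 6 = 16.
No cover costs less than 16.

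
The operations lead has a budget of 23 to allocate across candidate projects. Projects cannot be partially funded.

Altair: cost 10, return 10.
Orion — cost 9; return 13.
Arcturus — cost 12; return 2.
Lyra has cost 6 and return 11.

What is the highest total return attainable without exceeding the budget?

24

Take Orion and Lyra: cost 9 + 6 = 15 ≤ 23, return 13 + 11 = 24.
No other feasible combination does better.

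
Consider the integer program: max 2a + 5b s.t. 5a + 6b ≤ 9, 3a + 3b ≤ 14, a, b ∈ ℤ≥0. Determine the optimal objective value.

5

The continuous relaxation peaks at (0, 1.5) with value 7.50; rounding to a feasible lattice point costs some objective.
(a,b)=(0,1): 5·0+6·1=6≤9, 3·0+3·1=3≤14, objective 5.
(a,b)=(1,0): 5·1+6·0=5≤9, 3·1+3·0=3≤14, objective 2.
(a,b)=(0,0): 5·0+6·0=0≤9, 3·0+3·0=0≤14, objective 0.
No feasible integer point exceeds 5.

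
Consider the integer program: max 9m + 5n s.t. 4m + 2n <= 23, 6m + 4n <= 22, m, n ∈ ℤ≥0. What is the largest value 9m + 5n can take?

(m,n)=(3,1): 4·3+2·1=14≤23, 6·3+4·1=22≤22, objective 32.
(m,n)=(2,2): 4·2+2·2=12≤23, 6·2+4·2=20≤22, objective 28.
(m,n)=(3,0): 4·3+2·0=12≤23, 6·3+4·0=18≤22, objective 27.
The best lattice point is (3,1), giving 32.

32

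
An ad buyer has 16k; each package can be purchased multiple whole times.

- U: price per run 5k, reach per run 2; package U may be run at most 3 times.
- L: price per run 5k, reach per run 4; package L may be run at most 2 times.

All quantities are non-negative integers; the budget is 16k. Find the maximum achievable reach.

10

1×U and 2×L: price 15 ≤ 16, reach 1·2 + 2·4 = 10.
2×L: price 10 ≤ 16, reach 2·4 = 8.
Best is 10.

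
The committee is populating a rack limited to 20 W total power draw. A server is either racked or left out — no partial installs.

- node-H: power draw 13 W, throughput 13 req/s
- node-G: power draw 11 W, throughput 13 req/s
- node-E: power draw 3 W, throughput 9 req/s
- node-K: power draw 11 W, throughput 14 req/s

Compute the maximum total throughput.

23

This is a 0-1 knapsack instance.
Take node-E and node-K: power draw 3 + 11 = 14 ≤ 20, throughput 9 + 14 = 23.
No other feasible combination does better.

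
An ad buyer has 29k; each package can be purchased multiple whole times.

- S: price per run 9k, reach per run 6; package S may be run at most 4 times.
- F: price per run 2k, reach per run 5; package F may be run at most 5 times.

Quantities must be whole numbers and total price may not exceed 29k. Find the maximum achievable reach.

This is a bounded integer knapsack.
Take 2×S and 5×F: price 28 ≤ 29, reach 2·6 + 5·5 = 37.
F has the best ratio (5/2) and is taken to its limit of 5; remaining capacity is filled optimally with the others.

37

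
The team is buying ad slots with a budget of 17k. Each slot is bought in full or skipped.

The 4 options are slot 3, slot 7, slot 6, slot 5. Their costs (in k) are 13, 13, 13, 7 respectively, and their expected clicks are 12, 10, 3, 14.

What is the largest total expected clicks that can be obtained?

14

slot 3: cost 13 ≤ 17, expected clicks 12.
slot 5: cost 7 ≤ 17, expected clicks 14.
Best is slot 5 with total expected clicks 14.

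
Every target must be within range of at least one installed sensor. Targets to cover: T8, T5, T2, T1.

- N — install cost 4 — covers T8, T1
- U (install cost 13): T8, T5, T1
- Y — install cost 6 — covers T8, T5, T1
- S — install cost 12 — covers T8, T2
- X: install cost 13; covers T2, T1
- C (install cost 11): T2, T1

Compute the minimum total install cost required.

The greedy cost-per-new-target heuristic would pick N, Y, and C for 21, but a cheaper cover exists.
Choose Y and C: together they cover T8, T5, T2, T1 — every target.
Total install cost: 6 + 11 = 17.
No cover costs less than 17.

17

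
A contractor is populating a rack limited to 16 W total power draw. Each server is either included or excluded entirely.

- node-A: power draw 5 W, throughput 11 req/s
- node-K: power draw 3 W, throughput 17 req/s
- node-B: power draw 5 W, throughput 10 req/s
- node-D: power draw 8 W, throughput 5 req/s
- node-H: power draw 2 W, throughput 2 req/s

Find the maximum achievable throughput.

40

This is an integer program with binary decision variables.
Take node-A, node-K, node-B, and node-H: power draw 5 + 3 + 5 + 2 = 15 ≤ 16, throughput 11 + 17 + 10 + 2 = 40.
No other feasible combination does better.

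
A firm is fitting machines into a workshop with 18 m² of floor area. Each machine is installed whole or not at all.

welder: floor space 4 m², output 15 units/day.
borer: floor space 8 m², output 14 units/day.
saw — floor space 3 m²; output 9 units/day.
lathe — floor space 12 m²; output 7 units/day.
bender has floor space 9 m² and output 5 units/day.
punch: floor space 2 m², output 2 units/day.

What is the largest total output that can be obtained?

welder + borer + saw + punch: floor space 4 + 8 + 3 + 2 = 17 ≤ 18, output 15 + 14 + 9 + 2 = 40.
welder + borer + saw: floor space 4 + 8 + 3 = 15 ≤ 18, output 15 + 14 + 9 = 38.
welder + borer + punch: floor space 4 + 8 + 2 = 14 ≤ 18, output 15 + 14 + 2 = 31.
Best is welder, borer, saw, and punch with total output 40.

40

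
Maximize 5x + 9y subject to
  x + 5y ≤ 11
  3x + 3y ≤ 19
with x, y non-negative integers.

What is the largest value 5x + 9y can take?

34

The continuous relaxation peaks at (5.17, 1.17) with value 36.33; rounding to a feasible lattice point costs some objective.
(x,y)=(5,1): 1·5+5·1=10≤11, 3·5+3·1=18≤19, objective 34.
(x,y)=(6,0): 1·6+5·0=6≤11, 3·6+3·0=18≤19, objective 30.
(x,y)=(4,1): 1·4+5·1=9≤11, 3·4+3·1=15≤19, objective 29.
(x,y)=(5,0): 1·5+5·0=5≤11, 3·5+3·0=15≤19, objective 25.
No feasible integer point exceeds 34.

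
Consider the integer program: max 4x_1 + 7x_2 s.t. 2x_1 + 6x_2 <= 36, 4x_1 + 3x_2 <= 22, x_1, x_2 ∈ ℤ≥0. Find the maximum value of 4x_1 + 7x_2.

42

The continuous relaxation peaks at (1.33, 5.56) with value 44.22; rounding to a feasible lattice point costs some objective.
(x_1,x_2)=(0,6): 2·0+6·6=36≤36, 4·0+3·6=18≤22, objective 42.
(x_1,x_2)=(1,5): 2·1+6·5=32≤36, 4·1+3·5=19≤22, objective 39.
(x_1,x_2)=(2,4): 2·2+6·4=28≤36, 4·2+3·4=20≤22, objective 36.
No feasible integer point exceeds 42.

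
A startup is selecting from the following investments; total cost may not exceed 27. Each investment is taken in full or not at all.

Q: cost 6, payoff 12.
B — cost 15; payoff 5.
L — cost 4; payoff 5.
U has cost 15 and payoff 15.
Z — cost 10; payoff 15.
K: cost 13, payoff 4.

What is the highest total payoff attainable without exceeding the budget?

Treat it as a binary knapsack problem.
Q + L + U: cost 6 + 4 + 15 = 25 ≤ 27, payoff 12 + 5 + 15 = 32.
U + Z: cost 15 + 10 = 25 ≤ 27, payoff 15 + 15 = 30.
Q + L + Z: cost 6 + 4 + 10 = 20 ≤ 27, payoff 12 + 5 + 15 = 32.
The maximum payoff is 32; one optimal choice is Q, L, and Z.

32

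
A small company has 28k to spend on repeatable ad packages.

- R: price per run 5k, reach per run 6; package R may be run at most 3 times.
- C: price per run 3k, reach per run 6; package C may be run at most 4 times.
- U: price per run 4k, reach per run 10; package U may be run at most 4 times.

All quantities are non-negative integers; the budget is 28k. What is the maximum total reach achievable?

64

U has the best ratio (10/4); taking only U gives at most 4×10 = 40 (stopped by the supply cap of 4).
Mixing does better — 4×C and 4×U: price 28 ≤ 28, reach 4·6 + 4·10 = 64.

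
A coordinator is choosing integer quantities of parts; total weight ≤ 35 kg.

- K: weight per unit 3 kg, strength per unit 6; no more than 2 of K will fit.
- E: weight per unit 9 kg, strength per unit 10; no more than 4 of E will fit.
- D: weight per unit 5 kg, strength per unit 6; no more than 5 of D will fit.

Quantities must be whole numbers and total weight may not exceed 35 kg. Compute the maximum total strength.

46

K has the best ratio (6/3); taking only K gives at most 2×6 = 12 (stopped by the supply cap of 2).
Mixing does better — 2×K, 1×E, and 4×D: weight 35 ≤ 35, strength 2·6 + 1·10 + 4·6 = 46.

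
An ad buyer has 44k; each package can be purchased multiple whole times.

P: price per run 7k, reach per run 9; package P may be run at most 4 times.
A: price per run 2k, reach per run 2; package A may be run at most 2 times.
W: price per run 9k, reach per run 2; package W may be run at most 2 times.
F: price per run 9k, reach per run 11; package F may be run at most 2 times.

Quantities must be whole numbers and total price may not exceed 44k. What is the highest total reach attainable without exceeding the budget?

This is a bounded integer knapsack.
3×P, 2×A, and 2×F: price 43 ≤ 44, reach 3·9 + 2·2 + 2·11 = 53.
3×P, 1×A, and 2×F: price 41 ≤ 44, reach 3·9 + 1·2 + 2·11 = 51.
Best is 53.

53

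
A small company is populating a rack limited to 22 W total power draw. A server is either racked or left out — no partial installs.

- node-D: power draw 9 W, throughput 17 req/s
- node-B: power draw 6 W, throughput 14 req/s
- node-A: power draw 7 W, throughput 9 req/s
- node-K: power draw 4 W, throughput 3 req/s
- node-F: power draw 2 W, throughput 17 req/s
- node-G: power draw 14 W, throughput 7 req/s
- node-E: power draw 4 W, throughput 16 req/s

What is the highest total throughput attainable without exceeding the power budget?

64

Take node-D, node-B, node-F, and node-E: power draw 9 + 6 + 2 + 4 = 21 ≤ 22, throughput 17 + 14 + 17 + 16 = 64.
No other feasible combination does better.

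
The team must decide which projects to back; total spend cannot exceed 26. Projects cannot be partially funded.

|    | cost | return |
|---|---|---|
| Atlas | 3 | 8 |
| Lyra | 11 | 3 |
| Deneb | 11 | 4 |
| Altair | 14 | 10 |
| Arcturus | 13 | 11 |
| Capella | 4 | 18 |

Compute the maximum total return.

Atlas + Arcturus + Capella: cost 3 + 13 + 4 = 20 ≤ 26, return 8 + 11 + 18 = 37.
Atlas + Deneb + Capella: cost 3 + 11 + 4 = 18 ≤ 26, return 8 + 4 + 18 = 30.
Atlas + Altair + Capella: cost 3 + 14 + 4 = 21 ≤ 26, return 8 + 10 + 18 = 36.
Best is Atlas, Arcturus, and Capella with total return 37.

37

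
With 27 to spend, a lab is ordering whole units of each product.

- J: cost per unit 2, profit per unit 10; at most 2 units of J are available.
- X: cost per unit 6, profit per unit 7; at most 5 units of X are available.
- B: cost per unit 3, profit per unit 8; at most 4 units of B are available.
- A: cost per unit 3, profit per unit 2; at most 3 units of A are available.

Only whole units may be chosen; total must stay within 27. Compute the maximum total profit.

61

Take 2×J, 1×X, 4×B, and 1×A: cost 25 ≤ 27, profit 2·10 + 1·7 + 4·8 + 1·2 = 61.
J has the best ratio (10/2) and is taken to its limit of 2; remaining capacity is filled optimally with the others.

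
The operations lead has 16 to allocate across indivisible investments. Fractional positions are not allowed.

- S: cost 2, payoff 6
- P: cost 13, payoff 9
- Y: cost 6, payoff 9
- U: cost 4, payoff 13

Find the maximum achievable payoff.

Allowing fractional choices, the relaxed optimum would be about 30.8, but investments are indivisible.
S + U: cost 2 + 4 = 6 ≤ 16, payoff 6 + 13 = 19.
Y + U: cost 6 + 4 = 10 ≤ 16, payoff 9 + 13 = 22.
S + Y + U: cost 2 + 6 + 4 = 12 ≤ 16, payoff 6 + 9 + 13 = 28.
Best is S, Y, and U with total payoff 28.

28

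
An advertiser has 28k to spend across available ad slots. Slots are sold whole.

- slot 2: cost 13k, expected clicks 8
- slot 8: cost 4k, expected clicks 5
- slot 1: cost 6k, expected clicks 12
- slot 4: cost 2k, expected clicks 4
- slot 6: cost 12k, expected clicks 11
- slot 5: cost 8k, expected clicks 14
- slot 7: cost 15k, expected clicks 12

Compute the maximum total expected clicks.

41

slot 1 + slot 4 + slot 6 + slot 5: cost 6 + 2 + 12 + 8 = 28 ≤ 28, expected clicks 12 + 4 + 11 + 14 = 41.
slot 1 + slot 6 + slot 5: cost 6 + 12 + 8 = 26 ≤ 28, expected clicks 12 + 11 + 14 = 37.
Best is slot 1, slot 4, slot 6, and slot 5 with total expected clicks 41.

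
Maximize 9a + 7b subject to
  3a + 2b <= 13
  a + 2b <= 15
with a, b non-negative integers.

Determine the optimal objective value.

(a,b)=(1,5) is feasible, giving 44.
(a,b)=(0,6) is feasible, giving 42.
No feasible integer point exceeds 44.

44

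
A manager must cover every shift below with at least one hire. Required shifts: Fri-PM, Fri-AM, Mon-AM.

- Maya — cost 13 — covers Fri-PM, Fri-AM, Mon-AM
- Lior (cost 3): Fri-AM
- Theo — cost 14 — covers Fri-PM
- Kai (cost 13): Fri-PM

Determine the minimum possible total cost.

13

The greedy cost-per-new-shift heuristic would pick Lior and Maya for 16, but a cheaper cover exists.
Maya alone covers Fri-PM, Fri-AM, Mon-AM — every shift.
Total cost: 13.
No cover costs less than 13.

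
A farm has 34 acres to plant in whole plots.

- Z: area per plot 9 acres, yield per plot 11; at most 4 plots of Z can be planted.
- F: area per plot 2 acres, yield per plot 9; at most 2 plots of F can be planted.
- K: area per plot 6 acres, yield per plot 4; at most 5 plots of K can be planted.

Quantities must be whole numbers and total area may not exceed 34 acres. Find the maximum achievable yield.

2×Z, 2×F, and 2×K: area 34 ≤ 34, yield 2·11 + 2·9 + 2·4 = 48.
3×Z and 2×F: area 31 ≤ 34, yield 3·11 + 2·9 = 51.
Best is 51.

51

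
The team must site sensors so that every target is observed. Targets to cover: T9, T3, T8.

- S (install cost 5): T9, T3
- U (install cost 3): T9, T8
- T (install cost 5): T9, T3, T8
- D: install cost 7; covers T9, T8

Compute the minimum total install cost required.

T alone covers T9, T3, T8 — every target.
Total install cost: 5.

5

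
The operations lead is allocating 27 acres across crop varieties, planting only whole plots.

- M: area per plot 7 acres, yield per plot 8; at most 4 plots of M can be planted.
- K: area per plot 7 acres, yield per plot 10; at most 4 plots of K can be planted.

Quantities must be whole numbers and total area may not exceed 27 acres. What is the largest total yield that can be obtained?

30

This is a bounded integer knapsack.
K has the best ratio (10/7); taking only K gives at most 3×10 = 30 (stopped by the area limit).
Optimal: 3×K: area 21 ≤ 27, yield 3·10 = 30.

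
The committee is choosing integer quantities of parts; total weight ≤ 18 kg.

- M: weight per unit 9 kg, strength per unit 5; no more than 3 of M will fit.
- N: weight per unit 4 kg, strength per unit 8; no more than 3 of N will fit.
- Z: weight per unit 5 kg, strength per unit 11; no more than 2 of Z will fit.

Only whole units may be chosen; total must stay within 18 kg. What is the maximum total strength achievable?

38

Z has the best ratio (11/5); taking only Z gives at most 2×11 = 22 (stopped by the supply cap of 2).
Mixing does better — 2×N and 2×Z: weight 18 ≤ 18, strength 2·8 + 2·11 = 38.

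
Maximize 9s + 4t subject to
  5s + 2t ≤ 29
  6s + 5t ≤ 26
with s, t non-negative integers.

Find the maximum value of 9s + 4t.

The continuous relaxation peaks at (4.33, 0) with value 39.00; rounding to a feasible lattice point costs some objective.
(s,t)=(4,0): 5·4+2·0=20≤29, 6·4+5·0=24≤26, objective 36.
(s,t)=(3,1): 5·3+2·1=17≤29, 6·3+5·1=23≤26, objective 31.
No feasible integer point exceeds 36.

36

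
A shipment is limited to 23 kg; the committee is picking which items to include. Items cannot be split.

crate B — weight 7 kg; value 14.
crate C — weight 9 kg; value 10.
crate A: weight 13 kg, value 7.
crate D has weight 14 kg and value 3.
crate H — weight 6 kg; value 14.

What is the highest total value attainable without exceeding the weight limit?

38

Allowing fractional choices, the relaxed optimum would be about 38.5, but items are indivisible.
crate C + crate H: weight 9 + 6 = 15 ≤ 23, value 10 + 14 = 24.
crate B + crate C + crate H: weight 7 + 9 + 6 = 22 ≤ 23, value 14 + 10 + 14 = 38.
crate B + crate H: weight 7 + 6 = 13 ≤ 23, value 14 + 14 = 28.
Best is crate B, crate C, and crate H with total value 38.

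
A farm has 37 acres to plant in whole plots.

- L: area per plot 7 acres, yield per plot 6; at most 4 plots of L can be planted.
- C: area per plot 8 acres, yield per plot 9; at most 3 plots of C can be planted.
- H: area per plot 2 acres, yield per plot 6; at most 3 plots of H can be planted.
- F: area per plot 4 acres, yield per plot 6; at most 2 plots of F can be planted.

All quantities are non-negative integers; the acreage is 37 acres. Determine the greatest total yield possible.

54

Take 1×L, 2×C, 3×H, and 2×F: area 37 ≤ 37, yield 1·6 + 2·9 + 3·6 + 2·6 = 54.
H has the best ratio (6/2) and is taken to its limit of 3; remaining capacity is filled optimally with the others.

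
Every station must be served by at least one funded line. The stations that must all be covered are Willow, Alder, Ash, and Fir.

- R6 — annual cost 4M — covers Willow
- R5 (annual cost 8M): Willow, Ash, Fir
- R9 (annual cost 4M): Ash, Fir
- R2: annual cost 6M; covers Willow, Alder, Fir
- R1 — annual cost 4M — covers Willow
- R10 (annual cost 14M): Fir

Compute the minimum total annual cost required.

10

Choose R9 and R2: together they cover Willow, Alder, Ash, Fir — every station.
Total annual cost: 4 + 6 = 10.
No cover costs less than 10.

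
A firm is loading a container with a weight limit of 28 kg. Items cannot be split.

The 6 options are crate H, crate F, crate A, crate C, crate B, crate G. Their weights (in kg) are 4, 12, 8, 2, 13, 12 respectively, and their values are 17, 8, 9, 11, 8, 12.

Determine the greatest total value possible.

Treat it as a binary knapsack problem.
Take crate H, crate A, crate C, and crate G: weight 4 + 8 + 2 + 12 = 26 ≤ 28, value 17 + 9 + 11 + 12 = 49.
No other feasible combination does better.

49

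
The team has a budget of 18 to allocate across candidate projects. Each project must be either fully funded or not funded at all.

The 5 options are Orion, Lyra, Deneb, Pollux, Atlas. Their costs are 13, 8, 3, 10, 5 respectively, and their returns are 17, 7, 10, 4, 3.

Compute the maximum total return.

Allowing fractional choices, the relaxed optimum would be about 28.8, but projects are indivisible.
Orion + Deneb: cost 13 + 3 = 16 ≤ 18, return 17 + 10 = 27.
Lyra + Deneb + Atlas: cost 8 + 3 + 5 = 16 ≤ 18, return 7 + 10 + 3 = 20.
Best is Orion and Deneb with total return 27.

27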